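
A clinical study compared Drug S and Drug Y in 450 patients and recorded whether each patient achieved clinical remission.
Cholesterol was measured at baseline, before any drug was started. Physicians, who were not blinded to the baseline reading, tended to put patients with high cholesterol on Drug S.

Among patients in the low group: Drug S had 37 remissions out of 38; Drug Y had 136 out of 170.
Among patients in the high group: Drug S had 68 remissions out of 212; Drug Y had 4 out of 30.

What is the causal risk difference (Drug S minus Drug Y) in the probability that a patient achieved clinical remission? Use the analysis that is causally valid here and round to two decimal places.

Since cholesterol is a pre-existing factor (not a product of the drug) and it affects the outcome on its own, it is a confounder. The stratified rates, not the pooled rate, identify the causal effect.
Adjusting over the population distribution of cholesterol: 0.462·(0.974−0.800) + 0.538·(0.321−0.133) = +0.181.

+0.18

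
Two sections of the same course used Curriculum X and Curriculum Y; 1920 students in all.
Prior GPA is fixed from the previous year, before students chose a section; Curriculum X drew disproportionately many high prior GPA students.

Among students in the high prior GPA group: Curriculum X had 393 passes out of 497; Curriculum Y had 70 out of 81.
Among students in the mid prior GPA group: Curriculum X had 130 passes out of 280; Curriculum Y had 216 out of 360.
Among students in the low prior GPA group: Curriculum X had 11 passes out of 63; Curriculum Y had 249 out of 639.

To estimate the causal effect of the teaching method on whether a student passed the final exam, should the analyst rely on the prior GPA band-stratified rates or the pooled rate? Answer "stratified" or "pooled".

stratified

Within every prior GPA band level Curriculum Y has the higher rate, yet pooled Curriculum X does — Simpson's reversal.
Here prior GPA band is a common cause — it drives both which teaching method a case falls under and the outcome. The crude comparison mixes populations; the stratum-specific rates are the causally relevant ones.
Within each level — high prior GPA: 79.1% vs 86.4%; mid prior GPA: 46.4% vs 60.0%; low prior GPA: 17.5% vs 39.0% — Curriculum Y is higher every time.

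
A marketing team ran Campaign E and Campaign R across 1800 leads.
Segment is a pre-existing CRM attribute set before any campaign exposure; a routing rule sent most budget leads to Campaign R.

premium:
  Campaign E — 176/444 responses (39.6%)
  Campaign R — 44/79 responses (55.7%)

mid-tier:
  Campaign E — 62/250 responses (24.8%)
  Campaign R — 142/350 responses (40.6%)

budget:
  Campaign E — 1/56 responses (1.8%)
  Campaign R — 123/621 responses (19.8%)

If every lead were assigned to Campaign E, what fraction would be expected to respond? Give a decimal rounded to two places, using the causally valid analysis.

0.20

Customer segment differs across campaigns for reasons unrelated to any effect of the campaign itself, and it separately predicts the outcome — a classic confounder. We must compare within customer segment levels.
Standardising Campaign E to the population customer segment mix: 0.291·176/444 + 0.333·62/250 + 0.376·1/56 = 0.205.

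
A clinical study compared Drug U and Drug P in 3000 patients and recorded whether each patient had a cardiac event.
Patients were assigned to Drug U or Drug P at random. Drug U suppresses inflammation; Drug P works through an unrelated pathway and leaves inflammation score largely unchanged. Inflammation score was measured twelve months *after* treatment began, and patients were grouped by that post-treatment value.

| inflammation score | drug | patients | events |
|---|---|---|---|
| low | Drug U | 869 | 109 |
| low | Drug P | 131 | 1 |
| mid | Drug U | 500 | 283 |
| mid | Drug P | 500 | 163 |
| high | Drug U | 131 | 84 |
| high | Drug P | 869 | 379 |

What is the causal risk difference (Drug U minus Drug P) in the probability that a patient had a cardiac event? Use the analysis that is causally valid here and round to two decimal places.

-0.04

The stratified and pooled comparisons disagree (Drug P wins within each inflammation score; Drug U wins overall), so the answer turns on the causal role of inflammation score.
The distribution of inflammation score is itself part of what the drug does — it is an intermediate outcome. Holding it fixed would remove that part of the effect; the total effect is the pooled difference.
The causal difference is the pooled difference: 0.317 − 0.362 = -0.045.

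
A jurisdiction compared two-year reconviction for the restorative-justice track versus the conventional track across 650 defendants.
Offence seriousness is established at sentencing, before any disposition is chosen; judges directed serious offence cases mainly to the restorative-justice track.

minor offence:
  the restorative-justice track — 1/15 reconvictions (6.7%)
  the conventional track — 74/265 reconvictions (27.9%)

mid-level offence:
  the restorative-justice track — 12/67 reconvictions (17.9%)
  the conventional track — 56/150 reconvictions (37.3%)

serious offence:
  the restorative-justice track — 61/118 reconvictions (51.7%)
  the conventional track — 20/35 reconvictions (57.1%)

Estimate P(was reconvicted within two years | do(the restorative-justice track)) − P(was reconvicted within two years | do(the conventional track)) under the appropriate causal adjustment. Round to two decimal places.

The offence seriousness-specific comparison favours the restorative-justice track throughout, but the pooled figures favour the conventional track. The question is whether to condition on offence seriousness.
Offence seriousness is set before the disposition has any effect — it is not caused by the disposition — and it independently drives the outcome. That makes it a confounder, so the causal comparison is within offence seriousness levels.
Adjusting over the population distribution of offence seriousness: 0.431·(0.067−0.279) + 0.334·(0.179−0.373) + 0.235·(0.517−0.571) = -0.169.

-0.17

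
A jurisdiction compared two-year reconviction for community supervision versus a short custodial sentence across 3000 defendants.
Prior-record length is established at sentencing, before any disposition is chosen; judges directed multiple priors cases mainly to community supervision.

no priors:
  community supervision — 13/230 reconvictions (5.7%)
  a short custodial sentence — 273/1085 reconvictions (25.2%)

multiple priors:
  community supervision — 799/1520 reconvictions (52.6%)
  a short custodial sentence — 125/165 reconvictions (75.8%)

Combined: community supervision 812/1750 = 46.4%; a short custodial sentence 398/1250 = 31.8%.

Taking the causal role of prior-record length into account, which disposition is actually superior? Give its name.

The stratified and pooled comparisons disagree (community supervision wins within each prior-record length; a short custodial sentence wins overall), so the answer turns on the causal role of prior-record length.
The imbalance in prior-record length arose from how defendants were allocated, not from anything the disposition did; and prior-record length independently affects the outcome. The pooled gap is confounded — condition on prior-record length.
Within each level — no priors: 5.7% vs 25.2%; multiple priors: 52.6% vs 75.8% — community supervision is lower every time.

community supervision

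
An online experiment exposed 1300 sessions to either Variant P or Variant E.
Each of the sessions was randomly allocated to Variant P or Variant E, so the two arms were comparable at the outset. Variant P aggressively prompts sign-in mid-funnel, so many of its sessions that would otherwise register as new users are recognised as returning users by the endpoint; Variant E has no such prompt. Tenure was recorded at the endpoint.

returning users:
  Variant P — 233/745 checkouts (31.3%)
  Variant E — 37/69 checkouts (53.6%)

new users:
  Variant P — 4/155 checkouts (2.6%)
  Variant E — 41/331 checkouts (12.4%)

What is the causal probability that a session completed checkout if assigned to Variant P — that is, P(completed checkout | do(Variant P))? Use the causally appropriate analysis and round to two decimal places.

User tenure lies on the pathway variant → user tenure → outcome, so adjusting for it blocks the indirect effect. For the total causal effect of variant, use the unadjusted pooled rates.
So P(outcome | do(Variant P)) is just the pooled rate for Variant P: 237/900 = 0.263.

0.26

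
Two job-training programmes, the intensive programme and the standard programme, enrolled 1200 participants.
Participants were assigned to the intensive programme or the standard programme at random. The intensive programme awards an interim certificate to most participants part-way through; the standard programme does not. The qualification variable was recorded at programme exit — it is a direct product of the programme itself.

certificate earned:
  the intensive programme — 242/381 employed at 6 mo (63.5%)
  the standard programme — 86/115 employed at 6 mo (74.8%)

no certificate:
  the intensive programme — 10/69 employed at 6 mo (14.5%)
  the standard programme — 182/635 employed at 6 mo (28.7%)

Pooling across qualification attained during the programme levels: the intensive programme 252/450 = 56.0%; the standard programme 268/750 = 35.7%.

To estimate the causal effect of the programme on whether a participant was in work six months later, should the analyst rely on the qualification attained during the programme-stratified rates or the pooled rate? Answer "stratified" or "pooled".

pooled

Qualification attained during the programme lies on the pathway programme → qualification attained during the programme → outcome, so adjusting for it blocks the indirect effect. For the total causal effect of programme, use the unadjusted pooled rates.
Pooled: the intensive programme 56.0% vs the standard programme 35.7%; the intensive programme is higher overall.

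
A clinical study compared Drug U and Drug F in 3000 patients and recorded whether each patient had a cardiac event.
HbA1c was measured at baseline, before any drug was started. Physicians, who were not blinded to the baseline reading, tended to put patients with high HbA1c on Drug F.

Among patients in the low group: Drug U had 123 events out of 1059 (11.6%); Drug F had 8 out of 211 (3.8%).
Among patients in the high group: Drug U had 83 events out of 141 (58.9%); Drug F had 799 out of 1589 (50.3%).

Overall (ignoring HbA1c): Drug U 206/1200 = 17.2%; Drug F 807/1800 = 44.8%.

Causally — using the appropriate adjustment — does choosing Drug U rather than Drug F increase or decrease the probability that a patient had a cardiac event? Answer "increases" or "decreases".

increases

HbA1c is set before the drug has any effect — it is not caused by the drug — and it independently drives the outcome. That makes it a confounder, so the causal comparison is within HbA1c levels.
Within each level — low: 11.6% vs 3.8%; high: 58.9% vs 50.3% — Drug F is lower every time.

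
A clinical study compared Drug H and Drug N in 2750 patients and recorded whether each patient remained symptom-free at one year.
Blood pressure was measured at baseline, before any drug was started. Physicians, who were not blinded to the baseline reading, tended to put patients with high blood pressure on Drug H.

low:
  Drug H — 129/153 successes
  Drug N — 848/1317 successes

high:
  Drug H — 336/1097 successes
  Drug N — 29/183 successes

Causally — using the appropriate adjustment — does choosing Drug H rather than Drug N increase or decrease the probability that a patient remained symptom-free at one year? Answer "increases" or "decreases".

Nothing the drug does changes blood pressure; the imbalance is an allocation artefact. With blood pressure also predicting the outcome, the pooled figure is confounded, and the within-stratum comparison is the causal one.
Within each level — low: 84.3% vs 64.4%; high: 30.6% vs 15.8% — Drug H is higher every time.

increases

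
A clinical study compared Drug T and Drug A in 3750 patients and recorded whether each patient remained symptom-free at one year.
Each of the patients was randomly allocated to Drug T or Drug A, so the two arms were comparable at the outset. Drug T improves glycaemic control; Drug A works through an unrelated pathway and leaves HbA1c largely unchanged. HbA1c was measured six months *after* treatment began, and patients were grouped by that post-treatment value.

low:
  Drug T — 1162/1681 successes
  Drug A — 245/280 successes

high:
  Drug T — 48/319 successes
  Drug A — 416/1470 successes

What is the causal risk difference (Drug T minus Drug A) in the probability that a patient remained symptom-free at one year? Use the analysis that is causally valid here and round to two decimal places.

HbA1c here is a post-treatment variable shaped by the drug; conditioning on it would introduce bias rather than remove it. The overall comparison is the causal one.
The causal difference is the pooled difference: 0.605 − 0.378 = +0.227.

+0.23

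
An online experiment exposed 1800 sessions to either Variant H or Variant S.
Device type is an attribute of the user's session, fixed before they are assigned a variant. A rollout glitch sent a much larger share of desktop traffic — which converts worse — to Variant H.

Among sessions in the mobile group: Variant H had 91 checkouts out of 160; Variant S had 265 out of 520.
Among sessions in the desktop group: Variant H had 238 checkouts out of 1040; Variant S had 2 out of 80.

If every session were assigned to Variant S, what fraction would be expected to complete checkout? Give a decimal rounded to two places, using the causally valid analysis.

The stratified and pooled comparisons disagree (Variant H wins within each device type; Variant S wins overall), so the answer turns on the causal role of device type.
Device type satisfies the back-door criterion: it is not a descendant of the variant, and it blocks the spurious path from variant to outcome. Adjusting for it (i.e., using the within-device type rates) gives the causal effect.
Standardising Variant S to the population device type mix: 0.378·265/520 + 0.622·2/80 = 0.208.

0.21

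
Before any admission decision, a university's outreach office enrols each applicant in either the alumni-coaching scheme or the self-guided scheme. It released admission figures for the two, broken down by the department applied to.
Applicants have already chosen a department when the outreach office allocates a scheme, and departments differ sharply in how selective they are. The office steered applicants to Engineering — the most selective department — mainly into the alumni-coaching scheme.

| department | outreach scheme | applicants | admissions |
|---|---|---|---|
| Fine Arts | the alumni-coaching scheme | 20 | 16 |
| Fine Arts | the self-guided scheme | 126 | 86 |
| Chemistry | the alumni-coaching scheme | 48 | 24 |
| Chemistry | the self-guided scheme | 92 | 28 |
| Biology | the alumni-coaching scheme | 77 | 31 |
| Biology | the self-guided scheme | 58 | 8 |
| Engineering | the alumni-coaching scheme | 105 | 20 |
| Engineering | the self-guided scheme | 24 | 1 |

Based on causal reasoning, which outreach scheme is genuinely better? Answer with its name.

the alumni-coaching scheme

The department-specific comparison favours the alumni-coaching scheme throughout, but the pooled figures favour the self-guided scheme. The question is whether to condition on department.
Department satisfies the back-door criterion: it is not a descendant of the outreach scheme, and it blocks the spurious path from outreach scheme to outcome. Adjusting for it (i.e., using the within-department rates) gives the causal effect.
Within each level — Fine Arts: 80.0% vs 68.3%; Chemistry: 50.0% vs 30.4%; Biology: 40.3% vs 13.8%; Engineering: 19.0% vs 4.2% — the alumni-coaching scheme is higher every time.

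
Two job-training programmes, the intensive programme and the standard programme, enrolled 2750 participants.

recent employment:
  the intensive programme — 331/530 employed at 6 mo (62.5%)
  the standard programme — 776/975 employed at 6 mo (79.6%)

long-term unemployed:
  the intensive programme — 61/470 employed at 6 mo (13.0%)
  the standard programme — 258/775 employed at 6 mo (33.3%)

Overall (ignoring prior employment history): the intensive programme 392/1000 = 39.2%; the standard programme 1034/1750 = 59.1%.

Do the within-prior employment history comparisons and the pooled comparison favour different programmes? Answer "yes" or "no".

Within each prior employment history level (recent employment 62.5% vs 79.6%; long-term unemployed 13.0% vs 33.3%), the standard programme has the higher rate every time. Pooled: 39.2% vs 59.1% — the standard programme has the higher rate overall. They agree.

no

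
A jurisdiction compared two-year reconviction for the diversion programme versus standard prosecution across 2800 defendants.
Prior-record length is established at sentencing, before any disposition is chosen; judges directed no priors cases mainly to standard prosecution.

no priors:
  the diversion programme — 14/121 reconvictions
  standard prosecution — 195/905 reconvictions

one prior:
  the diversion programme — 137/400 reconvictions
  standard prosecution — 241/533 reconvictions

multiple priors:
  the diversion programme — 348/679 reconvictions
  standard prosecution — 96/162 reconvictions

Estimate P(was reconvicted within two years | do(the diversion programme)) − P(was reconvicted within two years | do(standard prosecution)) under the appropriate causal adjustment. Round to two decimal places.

-0.10

Prior-record length is set before the disposition has any effect — it is not caused by the disposition — and it independently drives the outcome. That makes it a confounder, so the causal comparison is within prior-record length levels.
Adjusting over the population distribution of prior-record length: 0.366·(0.116−0.215) + 0.333·(0.343−0.452) + 0.300·(0.513−0.593) = -0.097.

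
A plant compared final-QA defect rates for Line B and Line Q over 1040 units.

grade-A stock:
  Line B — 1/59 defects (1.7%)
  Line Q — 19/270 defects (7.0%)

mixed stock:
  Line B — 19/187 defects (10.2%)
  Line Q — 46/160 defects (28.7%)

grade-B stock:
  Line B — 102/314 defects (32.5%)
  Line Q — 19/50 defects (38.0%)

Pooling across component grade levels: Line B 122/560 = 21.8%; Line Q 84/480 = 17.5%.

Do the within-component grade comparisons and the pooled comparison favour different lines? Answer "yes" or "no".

yes

Within each component grade level (grade-A stock 1.7% vs 7.0%; mixed stock 10.2% vs 28.7%; grade-B stock 32.5% vs 38.0%), Line B has the lower rate every time. Pooled: 21.8% vs 17.5% — Line Q has the lower rate overall. The two comparisons disagree.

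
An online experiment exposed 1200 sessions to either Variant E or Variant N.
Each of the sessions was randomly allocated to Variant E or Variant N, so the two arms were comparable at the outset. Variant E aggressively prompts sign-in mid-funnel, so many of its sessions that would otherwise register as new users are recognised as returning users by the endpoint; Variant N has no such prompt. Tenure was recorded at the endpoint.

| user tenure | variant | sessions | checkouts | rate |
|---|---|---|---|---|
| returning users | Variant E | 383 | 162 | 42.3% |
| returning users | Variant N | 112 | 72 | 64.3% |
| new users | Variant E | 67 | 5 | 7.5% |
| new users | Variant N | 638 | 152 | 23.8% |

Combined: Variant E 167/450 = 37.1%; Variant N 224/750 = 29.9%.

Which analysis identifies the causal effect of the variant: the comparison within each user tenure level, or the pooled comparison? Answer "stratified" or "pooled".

pooled

The stratified and pooled comparisons disagree (Variant N wins within each user tenure; Variant E wins overall), so the answer turns on the causal role of user tenure.
User tenure is recorded after the variant and is itself shifted by it — it sits on the causal path from variant to outcome. Conditioning on a mediator would strip out part of the effect we want; the pooled comparison gives the total causal effect.
Pooled: Variant E 37.1% vs Variant N 29.9%; Variant E is higher overall.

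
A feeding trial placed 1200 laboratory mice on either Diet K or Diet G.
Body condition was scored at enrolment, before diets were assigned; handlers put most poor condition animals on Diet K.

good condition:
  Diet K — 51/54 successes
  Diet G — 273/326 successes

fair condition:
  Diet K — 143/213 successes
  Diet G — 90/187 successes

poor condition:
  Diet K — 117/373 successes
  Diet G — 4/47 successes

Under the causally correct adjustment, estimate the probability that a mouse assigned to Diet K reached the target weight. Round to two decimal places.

The imbalance in starting body condition arose from how laboratory mice were allocated, not from anything the diet did; and starting body condition independently affects the outcome. The pooled gap is confounded — condition on starting body condition.
Standardising Diet K to the population starting body condition mix: 0.317·51/54 + 0.333·143/213 + 0.350·117/373 = 0.633.

0.63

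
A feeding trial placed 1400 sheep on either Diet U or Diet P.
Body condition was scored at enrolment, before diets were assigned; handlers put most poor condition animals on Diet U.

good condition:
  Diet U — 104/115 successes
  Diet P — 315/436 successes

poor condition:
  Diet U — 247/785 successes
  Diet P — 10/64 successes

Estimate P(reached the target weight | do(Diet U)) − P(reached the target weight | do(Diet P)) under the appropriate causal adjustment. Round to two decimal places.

The imbalance in starting body condition arose from how sheep were allocated, not from anything the diet did; and starting body condition independently affects the outcome. The pooled gap is confounded — condition on starting body condition.
Adjusting over the population distribution of starting body condition: 0.394·(0.904−0.722) + 0.606·(0.315−0.156) = +0.168.

+0.17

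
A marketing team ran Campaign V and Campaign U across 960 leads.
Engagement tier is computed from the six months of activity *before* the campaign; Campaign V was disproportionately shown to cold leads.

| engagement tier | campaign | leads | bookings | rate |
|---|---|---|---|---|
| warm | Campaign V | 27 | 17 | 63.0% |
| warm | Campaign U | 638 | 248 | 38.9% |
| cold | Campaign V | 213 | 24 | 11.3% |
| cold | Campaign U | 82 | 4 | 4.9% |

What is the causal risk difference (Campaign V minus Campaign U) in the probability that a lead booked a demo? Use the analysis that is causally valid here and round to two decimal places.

+0.19

Campaign V is higher inside every engagement tier stratum but Campaign U is higher in aggregate. Whether to stratify depends on how engagement tier relates to the campaign.
Engagement tier is set before the campaign has any effect — it is not caused by the campaign — and it independently drives the outcome. That makes it a confounder, so the causal comparison is within engagement tier levels.
Adjusting over the population distribution of engagement tier: 0.693·(0.630−0.389) + 0.307·(0.113−0.049) = +0.187.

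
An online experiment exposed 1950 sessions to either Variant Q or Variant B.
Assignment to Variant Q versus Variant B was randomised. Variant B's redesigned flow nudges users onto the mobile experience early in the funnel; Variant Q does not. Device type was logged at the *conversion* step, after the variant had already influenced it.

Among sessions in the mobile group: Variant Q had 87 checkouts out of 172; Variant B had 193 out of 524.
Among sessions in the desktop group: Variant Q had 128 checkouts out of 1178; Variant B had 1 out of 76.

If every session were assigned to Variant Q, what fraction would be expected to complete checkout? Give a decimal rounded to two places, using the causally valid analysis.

Variant Q is higher inside every device type stratum but Variant B is higher in aggregate. Whether to stratify depends on how device type relates to the variant.
Device type here is a post-treatment variable shaped by the variant; conditioning on it would introduce bias rather than remove it. The overall comparison is the causal one.
So P(outcome | do(Variant Q)) is just the pooled rate for Variant Q: 215/1350 = 0.159.

0.16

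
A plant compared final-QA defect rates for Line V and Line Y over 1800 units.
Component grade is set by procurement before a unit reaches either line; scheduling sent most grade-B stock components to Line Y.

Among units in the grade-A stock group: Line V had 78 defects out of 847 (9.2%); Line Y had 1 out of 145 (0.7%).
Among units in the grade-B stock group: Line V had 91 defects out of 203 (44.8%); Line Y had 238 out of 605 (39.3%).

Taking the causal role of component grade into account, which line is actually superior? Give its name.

Nothing the line does changes component grade; the imbalance is an allocation artefact. With component grade also predicting the outcome, the pooled figure is confounded, and the within-stratum comparison is the causal one.
Within each level — grade-A stock: 9.2% vs 0.7%; grade-B stock: 44.8% vs 39.3% — Line Y is lower every time.

Line Y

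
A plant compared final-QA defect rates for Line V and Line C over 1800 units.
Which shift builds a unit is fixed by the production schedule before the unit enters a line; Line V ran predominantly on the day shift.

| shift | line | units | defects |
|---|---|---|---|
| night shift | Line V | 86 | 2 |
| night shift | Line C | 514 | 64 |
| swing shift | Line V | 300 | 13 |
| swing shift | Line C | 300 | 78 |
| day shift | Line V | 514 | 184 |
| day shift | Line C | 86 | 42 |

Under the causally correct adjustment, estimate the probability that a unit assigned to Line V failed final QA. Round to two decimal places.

0.14

Line V is lower inside every shift stratum but Line C is lower in aggregate. Whether to stratify depends on how shift relates to the line.
Nothing the line does changes shift; the imbalance is an allocation artefact. With shift also predicting the outcome, the pooled figure is confounded, and the within-stratum comparison is the causal one.
Standardising Line V to the population shift mix: 0.333·2/86 + 0.333·13/300 + 0.333·184/514 = 0.142.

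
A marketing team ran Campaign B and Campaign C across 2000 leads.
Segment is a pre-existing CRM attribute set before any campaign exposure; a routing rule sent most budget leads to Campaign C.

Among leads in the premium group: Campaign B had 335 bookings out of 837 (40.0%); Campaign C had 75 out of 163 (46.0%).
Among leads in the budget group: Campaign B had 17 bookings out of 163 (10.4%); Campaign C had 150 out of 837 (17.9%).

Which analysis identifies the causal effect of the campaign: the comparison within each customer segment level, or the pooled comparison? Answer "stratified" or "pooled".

Campaign C is higher inside every customer segment stratum but Campaign B is higher in aggregate. Whether to stratify depends on how customer segment relates to the campaign.
Here customer segment is a common cause — it drives both which campaign a case falls under and the outcome. The crude comparison mixes populations; the stratum-specific rates are the causally relevant ones.
Within each level — premium: 40.0% vs 46.0%; budget: 10.4% vs 17.9% — Campaign C is higher every time.

stratified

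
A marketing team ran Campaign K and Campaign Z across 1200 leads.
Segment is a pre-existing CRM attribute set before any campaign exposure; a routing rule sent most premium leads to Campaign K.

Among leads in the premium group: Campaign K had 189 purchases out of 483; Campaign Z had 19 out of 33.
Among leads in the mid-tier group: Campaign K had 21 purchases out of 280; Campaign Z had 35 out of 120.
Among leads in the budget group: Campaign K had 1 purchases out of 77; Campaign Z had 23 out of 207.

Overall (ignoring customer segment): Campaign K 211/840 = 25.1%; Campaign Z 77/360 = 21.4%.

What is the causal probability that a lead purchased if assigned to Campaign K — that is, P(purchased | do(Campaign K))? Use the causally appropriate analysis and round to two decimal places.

Within every customer segment level Campaign Z has the higher rate, yet pooled Campaign K does — Simpson's reversal.
Since customer segment is a pre-existing factor (not a product of the campaign) and it affects the outcome on its own, it is a confounder. The stratified rates, not the pooled rate, identify the causal effect.
Standardising Campaign K to the population customer segment mix: 0.430·189/483 + 0.333·21/280 + 0.237·1/77 = 0.196.

0.20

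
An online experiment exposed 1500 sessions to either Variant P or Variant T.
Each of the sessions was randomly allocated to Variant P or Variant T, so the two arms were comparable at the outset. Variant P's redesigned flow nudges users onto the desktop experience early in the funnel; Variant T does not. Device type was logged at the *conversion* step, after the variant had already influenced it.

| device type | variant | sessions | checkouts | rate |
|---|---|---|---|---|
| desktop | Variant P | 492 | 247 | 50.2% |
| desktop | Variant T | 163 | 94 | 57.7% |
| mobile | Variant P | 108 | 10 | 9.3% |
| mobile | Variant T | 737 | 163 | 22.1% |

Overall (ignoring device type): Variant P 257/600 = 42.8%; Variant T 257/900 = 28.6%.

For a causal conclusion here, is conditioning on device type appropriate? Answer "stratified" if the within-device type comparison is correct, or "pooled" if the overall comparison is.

Device type here is a post-treatment variable shaped by the variant; conditioning on it would introduce bias rather than remove it. The overall comparison is the causal one.
Pooled: Variant P 42.8% vs Variant T 28.6%; Variant P is higher overall.

pooled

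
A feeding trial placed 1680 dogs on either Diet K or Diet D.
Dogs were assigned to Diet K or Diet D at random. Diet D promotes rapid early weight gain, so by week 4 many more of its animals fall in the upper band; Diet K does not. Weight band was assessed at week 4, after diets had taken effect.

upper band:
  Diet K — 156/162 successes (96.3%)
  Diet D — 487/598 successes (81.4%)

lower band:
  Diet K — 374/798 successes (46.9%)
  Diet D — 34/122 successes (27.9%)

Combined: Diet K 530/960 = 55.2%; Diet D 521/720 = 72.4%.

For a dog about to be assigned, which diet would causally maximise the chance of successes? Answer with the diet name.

Week-4 weight band lies on the pathway diet → week-4 weight band → outcome, so adjusting for it blocks the indirect effect. For the total causal effect of diet, use the unadjusted pooled rates.
Pooled: Diet K 55.2% vs Diet D 72.4%; Diet D is higher overall.

Diet D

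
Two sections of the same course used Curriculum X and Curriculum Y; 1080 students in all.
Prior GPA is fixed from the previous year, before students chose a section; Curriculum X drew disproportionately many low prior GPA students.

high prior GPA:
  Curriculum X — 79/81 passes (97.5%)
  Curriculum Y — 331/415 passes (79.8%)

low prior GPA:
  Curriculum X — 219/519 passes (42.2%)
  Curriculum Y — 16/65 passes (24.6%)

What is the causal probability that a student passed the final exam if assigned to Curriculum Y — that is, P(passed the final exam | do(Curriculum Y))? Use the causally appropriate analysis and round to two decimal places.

Curriculum X is higher inside every prior GPA band stratum but Curriculum Y is higher in aggregate. Whether to stratify depends on how prior GPA band relates to the teaching method.
Here prior GPA band is a common cause — it drives both which teaching method a case falls under and the outcome. The crude comparison mixes populations; the stratum-specific rates are the causally relevant ones.
Standardising Curriculum Y to the population prior GPA band mix: 0.459·331/415 + 0.541·16/65 = 0.499.

0.50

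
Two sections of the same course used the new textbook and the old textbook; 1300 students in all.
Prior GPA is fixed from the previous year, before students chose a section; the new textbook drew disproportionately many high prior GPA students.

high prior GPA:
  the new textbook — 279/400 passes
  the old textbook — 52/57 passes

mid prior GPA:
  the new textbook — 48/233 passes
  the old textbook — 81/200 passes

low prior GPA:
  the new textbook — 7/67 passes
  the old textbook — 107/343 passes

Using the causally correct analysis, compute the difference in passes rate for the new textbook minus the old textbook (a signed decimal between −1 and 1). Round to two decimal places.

Within every prior GPA band level the old textbook has the higher rate, yet pooled the new textbook does — Simpson's reversal.
Here prior GPA band is a common cause — it drives both which teaching method a case falls under and the outcome. The crude comparison mixes populations; the stratum-specific rates are the causally relevant ones.
Adjusting over the population distribution of prior GPA band: 0.352·(0.698−0.912) + 0.333·(0.206−0.405) + 0.315·(0.104−0.312) = -0.207.

-0.21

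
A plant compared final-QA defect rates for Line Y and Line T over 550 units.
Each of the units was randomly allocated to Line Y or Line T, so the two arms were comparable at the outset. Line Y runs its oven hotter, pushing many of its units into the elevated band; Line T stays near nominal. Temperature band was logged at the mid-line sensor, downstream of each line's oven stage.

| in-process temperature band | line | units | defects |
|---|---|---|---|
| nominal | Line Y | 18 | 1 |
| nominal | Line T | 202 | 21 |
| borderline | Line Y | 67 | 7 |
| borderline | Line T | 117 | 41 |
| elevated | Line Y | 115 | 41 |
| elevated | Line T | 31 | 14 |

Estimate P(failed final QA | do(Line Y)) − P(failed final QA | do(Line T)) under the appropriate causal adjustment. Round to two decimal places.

+0.03

Because the line influences in-process temperature band, in-process temperature band is a post-treatment mediator, not a confounder. Stratifying on it would bias the estimate; the causal effect is the crude pooled difference.
The causal difference is the pooled difference: 0.245 − 0.217 = +0.028.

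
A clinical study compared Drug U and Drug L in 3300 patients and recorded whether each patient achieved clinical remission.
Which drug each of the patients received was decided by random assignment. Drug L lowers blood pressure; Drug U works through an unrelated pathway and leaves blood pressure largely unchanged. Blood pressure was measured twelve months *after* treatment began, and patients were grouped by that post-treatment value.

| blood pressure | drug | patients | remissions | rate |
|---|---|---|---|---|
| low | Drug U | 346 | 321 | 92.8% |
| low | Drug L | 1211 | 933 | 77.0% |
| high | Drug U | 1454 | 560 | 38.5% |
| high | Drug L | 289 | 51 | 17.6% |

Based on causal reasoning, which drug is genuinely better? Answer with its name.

Drug L

Blood pressure is recorded after the drug and is itself shifted by it — it sits on the causal path from drug to outcome. Conditioning on a mediator would strip out part of the effect we want; the pooled comparison gives the total causal effect.
Pooled: Drug U 48.9% vs Drug L 65.6%; Drug L is higher overall.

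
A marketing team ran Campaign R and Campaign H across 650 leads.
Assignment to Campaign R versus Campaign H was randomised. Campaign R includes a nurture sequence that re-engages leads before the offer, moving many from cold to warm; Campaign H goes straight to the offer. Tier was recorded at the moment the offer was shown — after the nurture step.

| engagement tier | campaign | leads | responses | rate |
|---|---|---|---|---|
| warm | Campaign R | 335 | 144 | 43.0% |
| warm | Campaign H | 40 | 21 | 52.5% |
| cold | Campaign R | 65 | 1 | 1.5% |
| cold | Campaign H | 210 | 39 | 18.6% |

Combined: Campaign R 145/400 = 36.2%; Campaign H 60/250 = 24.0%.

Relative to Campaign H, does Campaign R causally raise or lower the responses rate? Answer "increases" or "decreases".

increases

Engagement tier here is a post-treatment variable shaped by the campaign; conditioning on it would introduce bias rather than remove it. The overall comparison is the causal one.
Pooled: Campaign R 36.2% vs Campaign H 24.0%; Campaign R is higher overall.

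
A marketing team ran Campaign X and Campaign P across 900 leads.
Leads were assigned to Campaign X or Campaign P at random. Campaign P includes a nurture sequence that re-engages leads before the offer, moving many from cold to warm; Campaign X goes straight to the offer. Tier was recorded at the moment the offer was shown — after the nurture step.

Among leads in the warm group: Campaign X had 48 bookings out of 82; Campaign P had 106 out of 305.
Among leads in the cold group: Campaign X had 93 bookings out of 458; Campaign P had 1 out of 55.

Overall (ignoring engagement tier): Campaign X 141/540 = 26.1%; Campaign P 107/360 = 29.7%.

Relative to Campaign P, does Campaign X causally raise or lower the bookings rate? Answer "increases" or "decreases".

Engagement tier here is a post-treatment variable shaped by the campaign; conditioning on it would introduce bias rather than remove it. The overall comparison is the causal one.
Pooled: Campaign X 26.1% vs Campaign P 29.7%; Campaign P is higher overall.

decreases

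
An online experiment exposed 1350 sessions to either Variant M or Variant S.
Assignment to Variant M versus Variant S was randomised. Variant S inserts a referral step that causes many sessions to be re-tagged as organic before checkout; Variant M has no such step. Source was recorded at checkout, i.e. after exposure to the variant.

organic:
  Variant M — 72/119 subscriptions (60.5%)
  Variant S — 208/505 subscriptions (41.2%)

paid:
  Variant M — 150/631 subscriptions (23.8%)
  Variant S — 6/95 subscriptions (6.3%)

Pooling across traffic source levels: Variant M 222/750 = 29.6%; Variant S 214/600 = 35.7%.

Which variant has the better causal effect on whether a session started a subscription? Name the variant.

Within every traffic source level Variant M has the higher rate, yet pooled Variant S does — Simpson's reversal.
Traffic source is recorded after the variant and is itself shifted by it — it sits on the causal path from variant to outcome. Conditioning on a mediator would strip out part of the effect we want; the pooled comparison gives the total causal effect.
Pooled: Variant M 29.6% vs Variant S 35.7%; Variant S is higher overall.

Variant S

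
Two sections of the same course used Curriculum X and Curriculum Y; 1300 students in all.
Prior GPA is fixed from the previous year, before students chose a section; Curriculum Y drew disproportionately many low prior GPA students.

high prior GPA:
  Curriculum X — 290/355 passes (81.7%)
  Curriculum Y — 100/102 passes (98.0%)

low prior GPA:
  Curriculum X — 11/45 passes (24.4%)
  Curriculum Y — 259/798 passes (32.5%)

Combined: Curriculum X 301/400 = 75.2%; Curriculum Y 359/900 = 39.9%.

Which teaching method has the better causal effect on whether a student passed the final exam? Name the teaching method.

Curriculum Y

Prior GPA band differs across teaching methods for reasons unrelated to any effect of the teaching method itself, and it separately predicts the outcome — a classic confounder. We must compare within prior GPA band levels.
Within each level — high prior GPA: 81.7% vs 98.0%; low prior GPA: 24.4% vs 32.5% — Curriculum Y is higher every time.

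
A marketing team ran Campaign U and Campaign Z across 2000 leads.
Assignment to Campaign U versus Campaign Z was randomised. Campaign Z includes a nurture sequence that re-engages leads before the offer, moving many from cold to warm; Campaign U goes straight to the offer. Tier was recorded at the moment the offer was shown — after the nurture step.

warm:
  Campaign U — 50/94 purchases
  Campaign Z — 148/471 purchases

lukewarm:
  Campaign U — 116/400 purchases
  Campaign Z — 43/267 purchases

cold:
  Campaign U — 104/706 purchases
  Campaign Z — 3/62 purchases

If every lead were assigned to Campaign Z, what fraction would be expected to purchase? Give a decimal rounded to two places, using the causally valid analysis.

0.24

Campaign U is higher inside every engagement tier stratum but Campaign Z is higher in aggregate. Whether to stratify depends on how engagement tier relates to the campaign.
Engagement tier here is a post-treatment variable shaped by the campaign; conditioning on it would introduce bias rather than remove it. The overall comparison is the causal one.
So P(outcome | do(Campaign Z)) is just the pooled rate for Campaign Z: 194/800 = 0.242.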